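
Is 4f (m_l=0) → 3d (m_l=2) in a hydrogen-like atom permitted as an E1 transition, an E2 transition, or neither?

Δl = 2 − 3 = -1; l_i + l_f = 5.
Δm_l = +2.
E1 (Δl = ±1, |Δm_l| ≤ 1): not satisfied.
E2 (Δl = 0,±2, l_i+l_f ≥ 2, |Δm_l| ≤ 2): not satisfied.

neither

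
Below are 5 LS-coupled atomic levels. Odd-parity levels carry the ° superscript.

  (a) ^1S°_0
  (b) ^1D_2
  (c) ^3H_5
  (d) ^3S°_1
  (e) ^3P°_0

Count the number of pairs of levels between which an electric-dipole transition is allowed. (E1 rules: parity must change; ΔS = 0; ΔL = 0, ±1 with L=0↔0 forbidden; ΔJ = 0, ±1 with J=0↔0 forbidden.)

0

(a)–(b): forbidden (ΔL, ΔJ).
(a)–(c): forbidden (ΔS, ΔL, ΔJ).
(a)–(d): forbidden (parity, ΔS, ΔL).
(a)–(e): forbidden (parity, ΔS, ΔJ).
(b)–(c): forbidden (parity, ΔS, ΔL, ΔJ).
(b)–(d): forbidden (ΔS, ΔL).
(b)–(e): forbidden (ΔS, ΔJ).
(c)–(d): forbidden (ΔL, ΔJ).
(c)–(e): forbidden (ΔL, ΔJ).
(d)–(e): forbidden (parity).
Allowed pairs: 0 of 10.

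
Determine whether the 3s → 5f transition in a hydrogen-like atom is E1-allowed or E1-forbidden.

forbidden

Initial l = 0, final l = 3, so Δl = +3. E1 requires Δl = ±1: ✗.
The transition is electric-dipole forbidden.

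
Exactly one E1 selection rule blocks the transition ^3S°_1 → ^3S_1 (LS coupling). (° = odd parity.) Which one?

Initial level: S=1, L=0, J=1, parity odd. Final level: S=1, L=0, J=1, parity even.
Parity must change: odd → even — satisfied.
ΔS = 0: S: 1 → 1 — satisfied.
ΔL = 0, ±1 (not L=0↔0): L: 0 → 0, ΔL = +0 — violated.
ΔJ = 0, ±1 (not J=0↔0): J: 1 → 1, ΔJ = +0 — satisfied.

the L=0 ↔ L=0 exclusion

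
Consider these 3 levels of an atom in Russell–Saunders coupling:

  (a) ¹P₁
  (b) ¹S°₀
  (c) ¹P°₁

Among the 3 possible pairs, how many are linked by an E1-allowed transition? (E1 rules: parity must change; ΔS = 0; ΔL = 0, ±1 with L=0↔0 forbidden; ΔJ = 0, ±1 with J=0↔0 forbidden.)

2

(a)–(b): allowed.
(a)–(c): allowed.
(b)–(c): forbidden (parity).
Allowed pairs: 2 of 3.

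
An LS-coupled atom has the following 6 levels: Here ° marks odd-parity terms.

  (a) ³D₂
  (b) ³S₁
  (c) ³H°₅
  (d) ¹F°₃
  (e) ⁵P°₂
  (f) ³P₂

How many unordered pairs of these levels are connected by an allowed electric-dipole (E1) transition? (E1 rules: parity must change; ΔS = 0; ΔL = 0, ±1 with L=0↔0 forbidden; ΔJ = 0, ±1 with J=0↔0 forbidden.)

(a)–(b): forbidden (parity, ΔL).
(a)–(c): forbidden (ΔL, ΔJ).
(a)–(d): forbidden (ΔS).
(a)–(e): forbidden (ΔS).
(a)–(f): forbidden (parity).
(b)–(c): forbidden (ΔL, ΔJ).
(b)–(d): forbidden (ΔS, ΔL, ΔJ).
(b)–(e): forbidden (ΔS).
(b)–(f): forbidden (parity).
(c)–(d): forbidden (parity, ΔS, ΔL, ΔJ).
(c)–(e): forbidden (parity, ΔS, ΔL, ΔJ).
(c)–(f): forbidden (ΔL, ΔJ).
(d)–(e): forbidden (parity, ΔS, ΔL).
(d)–(f): forbidden (ΔS, ΔL).
(e)–(f): forbidden (ΔS).
Allowed pairs: 0 of 15.

0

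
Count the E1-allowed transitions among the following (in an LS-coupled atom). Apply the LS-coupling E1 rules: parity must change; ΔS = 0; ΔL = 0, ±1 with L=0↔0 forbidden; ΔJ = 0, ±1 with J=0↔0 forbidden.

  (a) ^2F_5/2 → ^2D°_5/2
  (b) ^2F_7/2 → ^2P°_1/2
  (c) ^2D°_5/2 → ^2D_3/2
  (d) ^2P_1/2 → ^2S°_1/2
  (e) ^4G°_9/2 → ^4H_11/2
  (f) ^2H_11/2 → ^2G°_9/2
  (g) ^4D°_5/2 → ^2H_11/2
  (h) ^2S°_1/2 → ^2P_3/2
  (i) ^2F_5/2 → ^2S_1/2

6

(a) allowed
(b) forbidden (ΔL, ΔJ fail)
(c) allowed
(d) allowed
(e) allowed
(f) allowed
(g) forbidden (ΔS, ΔL, ΔJ fail)
(h) allowed
(i) forbidden (parity, ΔL, ΔJ fail)
Total allowed: 6 of 9.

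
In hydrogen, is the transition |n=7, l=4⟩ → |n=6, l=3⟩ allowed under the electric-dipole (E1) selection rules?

Initial l = 4, final l = 3, so Δl = -1. E1 requires Δl = ±1: satisfied.
All E1 selection rules are satisfied.

allowed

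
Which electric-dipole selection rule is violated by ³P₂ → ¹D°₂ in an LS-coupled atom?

the ΔS = 0 rule

Reading off the term symbols: S 1→0, L 1→2, J 2→2, parity even→odd.
Parity must change: even → odd — satisfied.
ΔS = 0: S: 1 → 0 — violated.
ΔL = 0, ±1 (not L=0↔0): L: 1 → 2, ΔL = +1 — satisfied.
ΔJ = 0, ±1 (not J=0↔0): J: 2 → 2, ΔJ = +0 — satisfied.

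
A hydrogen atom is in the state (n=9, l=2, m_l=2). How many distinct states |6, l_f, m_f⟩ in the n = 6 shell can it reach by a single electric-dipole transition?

4

E1 requires Δl = ±1, so l_f ∈ {1, 3}; with 0 ≤ l_f ≤ n_f−1 = 5, the allowed l_f values are {1, 3}.
For l_f = 1: m_f ∈ {m_i−1, m_i, m_i+1} ∩ [−1, 1] = {1} → 1 state.
For l_f = 3: m_f ∈ {m_i−1, m_i, m_i+1} ∩ [−3, 3] = {1, 2, 3} → 3 states.
Total: 4.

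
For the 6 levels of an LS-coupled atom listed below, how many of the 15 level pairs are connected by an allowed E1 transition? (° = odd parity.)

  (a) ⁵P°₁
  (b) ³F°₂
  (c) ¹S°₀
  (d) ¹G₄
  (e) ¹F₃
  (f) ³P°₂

0

(a)–(b): forbidden (parity, ΔS, ΔL).
(a)–(c): forbidden (parity, ΔS).
(a)–(d): forbidden (ΔS, ΔL, ΔJ).
(a)–(e): forbidden (ΔS, ΔL, ΔJ).
(a)–(f): forbidden (parity, ΔS).
(b)–(c): forbidden (parity, ΔS, ΔL, ΔJ).
(b)–(d): forbidden (ΔS, ΔJ).
(b)–(e): forbidden (ΔS).
(b)–(f): forbidden (parity, ΔL).
(c)–(d): forbidden (ΔL, ΔJ).
(c)–(e): forbidden (ΔL, ΔJ).
(c)–(f): forbidden (parity, ΔS, ΔJ).
(d)–(e): forbidden (parity).
(d)–(f): forbidden (ΔS, ΔL, ΔJ).
(e)–(f): forbidden (ΔS, ΔL).
Allowed pairs: 0 of 15.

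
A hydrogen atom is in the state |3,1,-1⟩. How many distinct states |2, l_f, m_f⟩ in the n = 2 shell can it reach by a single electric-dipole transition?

E1 requires Δl = ±1, so l_f ∈ {0, 2}; with 0 ≤ l_f ≤ n_f−1 = 1, the allowed l_f values are {0}.
For l_f = 0: m_f ∈ {m_i−1, m_i, m_i+1} ∩ [−0, 0] = {0} → 1 state.
Total: 1.

1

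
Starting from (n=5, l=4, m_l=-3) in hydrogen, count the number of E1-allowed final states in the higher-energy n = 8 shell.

E1 requires Δl = ±1, so l_f ∈ {3, 5}; with 0 ≤ l_f ≤ n_f−1 = 7, the allowed l_f values are {3, 5}.
For l_f = 3: m_f ∈ {m_i−1, m_i, m_i+1} ∩ [−3, 3] = {-3, -2} → 2 states.
For l_f = 5: m_f ∈ {m_i−1, m_i, m_i+1} ∩ [−5, 5] = {-4, -3, -2} → 3 states.
Total: 5.

5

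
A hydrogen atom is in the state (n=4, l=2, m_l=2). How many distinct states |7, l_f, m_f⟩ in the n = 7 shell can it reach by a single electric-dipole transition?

4

E1 requires Δl = ±1, so l_f ∈ {1, 3}; with 0 ≤ l_f ≤ n_f−1 = 6, the allowed l_f values are {1, 3}.
For l_f = 1: m_f ∈ {m_i−1, m_i, m_i+1} ∩ [−1, 1] = {1} → 1 state.
For l_f = 3: m_f ∈ {m_i−1, m_i, m_i+1} ∩ [−3, 3] = {1, 2, 3} → 3 states.
Total: 4.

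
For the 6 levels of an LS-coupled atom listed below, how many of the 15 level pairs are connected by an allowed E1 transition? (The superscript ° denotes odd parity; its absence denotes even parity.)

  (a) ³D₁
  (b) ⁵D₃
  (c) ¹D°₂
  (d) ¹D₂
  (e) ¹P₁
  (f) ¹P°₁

4

(a)–(b): forbidden (parity, ΔS, ΔJ).
(a)–(c): forbidden (ΔS).
(a)–(d): forbidden (parity, ΔS).
(a)–(e): forbidden (parity, ΔS).
(a)–(f): forbidden (ΔS).
(b)–(c): forbidden (ΔS).
(b)–(d): forbidden (parity, ΔS).
(b)–(e): forbidden (parity, ΔS, ΔJ).
(b)–(f): forbidden (ΔS, ΔJ).
(c)–(d): allowed.
(c)–(e): allowed.
(c)–(f): forbidden (parity).
(d)–(e): forbidden (parity).
(d)–(f): allowed.
(e)–(f): allowed.
Allowed pairs: 4 of 15.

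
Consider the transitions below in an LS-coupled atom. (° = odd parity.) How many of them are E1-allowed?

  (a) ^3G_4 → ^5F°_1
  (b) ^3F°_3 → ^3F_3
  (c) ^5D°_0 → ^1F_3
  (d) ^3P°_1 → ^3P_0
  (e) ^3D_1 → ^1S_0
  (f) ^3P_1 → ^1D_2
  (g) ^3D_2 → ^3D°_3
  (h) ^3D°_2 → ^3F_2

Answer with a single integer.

4

(a) forbidden (ΔS, ΔJ fail)
(b) allowed
(c) forbidden (ΔS, ΔJ fail)
(d) allowed
(e) forbidden (parity, ΔS, ΔL fail)
(f) forbidden (parity, ΔS fail)
(g) allowed
(h) allowed
Total allowed: 4 of 8.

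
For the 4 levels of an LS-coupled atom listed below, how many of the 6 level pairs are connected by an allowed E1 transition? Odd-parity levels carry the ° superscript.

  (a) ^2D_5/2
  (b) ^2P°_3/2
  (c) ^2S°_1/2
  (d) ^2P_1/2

3

(a)–(b): allowed.
(a)–(c): forbidden (ΔL, ΔJ).
(a)–(d): forbidden (parity, ΔJ).
(b)–(c): forbidden (parity).
(b)–(d): allowed.
(c)–(d): allowed.
Allowed pairs: 3 of 6.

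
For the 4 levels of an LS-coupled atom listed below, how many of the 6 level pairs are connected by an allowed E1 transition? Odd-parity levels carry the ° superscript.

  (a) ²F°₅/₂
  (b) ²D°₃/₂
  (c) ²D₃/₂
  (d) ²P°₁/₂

(a)–(b): forbidden (parity).
(a)–(c): allowed.
(a)–(d): forbidden (parity, ΔL, ΔJ).
(b)–(c): allowed.
(b)–(d): forbidden (parity).
(c)–(d): allowed.
Allowed pairs: 3 of 6.

3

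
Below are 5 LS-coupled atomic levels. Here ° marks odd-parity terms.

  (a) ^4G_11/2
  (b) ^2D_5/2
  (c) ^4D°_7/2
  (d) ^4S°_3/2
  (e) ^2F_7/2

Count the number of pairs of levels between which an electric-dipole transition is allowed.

0

(a)–(b): forbidden (parity, ΔS, ΔL, ΔJ).
(a)–(c): forbidden (ΔL, ΔJ).
(a)–(d): forbidden (ΔL, ΔJ).
(a)–(e): forbidden (parity, ΔS, ΔJ).
(b)–(c): forbidden (ΔS).
(b)–(d): forbidden (ΔS, ΔL).
(b)–(e): forbidden (parity).
(c)–(d): forbidden (parity, ΔL, ΔJ).
(c)–(e): forbidden (ΔS).
(d)–(e): forbidden (ΔS, ΔL, ΔJ).
Allowed pairs: 0 of 10.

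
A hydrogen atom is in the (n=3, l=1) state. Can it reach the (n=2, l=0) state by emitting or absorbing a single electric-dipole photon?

allowed

Initial l = 1, final l = 0, so Δl = -1. E1 requires Δl = ±1: passes.
All E1 selection rules are satisfied.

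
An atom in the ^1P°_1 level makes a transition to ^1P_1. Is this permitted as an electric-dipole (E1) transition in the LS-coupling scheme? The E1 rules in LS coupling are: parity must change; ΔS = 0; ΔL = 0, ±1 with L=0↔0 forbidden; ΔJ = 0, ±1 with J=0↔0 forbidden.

allowed

Reading off the term symbols: S 0→0, L 1→1, J 1→1, parity odd→even.
Parity must change: odd → even — ✓.
ΔS = 0: S: 0 → 0 — ✓.
ΔL = 0, ±1 (not L=0↔0): L: 1 → 1, ΔL = +0 — ✓.
ΔJ = 0, ±1 (not J=0↔0): J: 1 → 1, ΔJ = +0 — ✓.
All four E1 rules are satisfied.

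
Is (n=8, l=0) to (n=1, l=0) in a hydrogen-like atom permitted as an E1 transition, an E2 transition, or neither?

neither

Δl = 0 − 0 = +0; l_i + l_f = 0.
E1 (Δl = ±1): not satisfied.
E2 (Δl = 0,±2, l_i+l_f ≥ 2): not satisfied.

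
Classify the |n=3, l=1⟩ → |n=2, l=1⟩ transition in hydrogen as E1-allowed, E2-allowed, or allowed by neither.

E2

Δl = 1 − 1 = +0; l_i + l_f = 2.
E1 (Δl = ±1): not satisfied.
E2 (Δl = 0,±2, l_i+l_f ≥ 2): satisfied.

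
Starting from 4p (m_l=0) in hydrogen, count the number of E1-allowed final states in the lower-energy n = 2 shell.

1

E1 requires Δl = ±1, so l_f ∈ {0, 2}; with 0 ≤ l_f ≤ n_f−1 = 1, the allowed l_f values are {0}.
For l_f = 0: m_f ∈ {m_i−1, m_i, m_i+1} ∩ [−0, 0] = {0} → 1 state.
Total: 1.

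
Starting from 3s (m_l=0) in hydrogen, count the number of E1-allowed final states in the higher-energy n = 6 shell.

E1 requires Δl = ±1, so l_f ∈ {-1, 1}; with 0 ≤ l_f ≤ n_f−1 = 5, the allowed l_f values are {1}.
For l_f = 1: m_f ∈ {m_i−1, m_i, m_i+1} ∩ [−1, 1] = {-1, 0, 1} → 3 states.
Total: 3.

3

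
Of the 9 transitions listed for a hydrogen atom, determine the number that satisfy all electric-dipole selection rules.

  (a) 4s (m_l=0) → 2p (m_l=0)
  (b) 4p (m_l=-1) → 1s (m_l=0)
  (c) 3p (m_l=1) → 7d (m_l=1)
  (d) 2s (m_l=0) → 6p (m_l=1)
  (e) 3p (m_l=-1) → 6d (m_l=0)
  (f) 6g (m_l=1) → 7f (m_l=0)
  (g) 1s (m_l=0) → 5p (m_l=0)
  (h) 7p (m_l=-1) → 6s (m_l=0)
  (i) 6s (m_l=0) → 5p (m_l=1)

9

(a) allowed
(b) allowed
(c) allowed
(d) allowed
(e) allowed
(f) allowed
(g) allowed
(h) allowed
(i) allowed
Total allowed: 9 of 9.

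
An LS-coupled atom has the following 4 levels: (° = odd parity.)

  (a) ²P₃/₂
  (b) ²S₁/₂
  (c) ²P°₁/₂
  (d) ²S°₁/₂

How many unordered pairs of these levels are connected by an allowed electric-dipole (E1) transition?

(a)–(b): forbidden (parity).
(a)–(c): allowed.
(a)–(d): allowed.
(b)–(c): allowed.
(b)–(d): forbidden (ΔL).
(c)–(d): forbidden (parity).
Allowed pairs: 3 of 6.

3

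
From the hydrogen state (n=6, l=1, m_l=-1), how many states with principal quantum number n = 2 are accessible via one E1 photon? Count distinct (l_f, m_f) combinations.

1

E1 requires Δl = ±1, so l_f ∈ {0, 2}; with 0 ≤ l_f ≤ n_f−1 = 1, the allowed l_f values are {0}.
For l_f = 0: m_f ∈ {m_i−1, m_i, m_i+1} ∩ [−0, 0] = {0} → 1 state.
Total: 1.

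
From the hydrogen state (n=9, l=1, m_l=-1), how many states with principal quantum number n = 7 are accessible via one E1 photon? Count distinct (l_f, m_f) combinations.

4

E1 requires Δl = ±1, so l_f ∈ {0, 2}; with 0 ≤ l_f ≤ n_f−1 = 6, the allowed l_f values are {0, 2}.
For l_f = 0: m_f ∈ {m_i−1, m_i, m_i+1} ∩ [−0, 0] = {0} → 1 state.
For l_f = 2: m_f ∈ {m_i−1, m_i, m_i+1} ∩ [−2, 2] = {-2, -1, 0} → 3 states.
Total: 4.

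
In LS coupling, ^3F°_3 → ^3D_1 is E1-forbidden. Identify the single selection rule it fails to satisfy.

the ΔJ = 0, ±1 rule

Initial level: S=1, L=3, J=3, parity odd. Final level: S=1, L=2, J=1, parity even.
ΔS = 0: S: 1 → 1 — ok.
ΔJ = 0, ±1 (not J=0↔0): J: 3 → 1, ΔJ = -2 — fails.
Parity must change: odd → even — ok.
ΔL = 0, ±1 (not L=0↔0): L: 3 → 2, ΔL = -1 — ok.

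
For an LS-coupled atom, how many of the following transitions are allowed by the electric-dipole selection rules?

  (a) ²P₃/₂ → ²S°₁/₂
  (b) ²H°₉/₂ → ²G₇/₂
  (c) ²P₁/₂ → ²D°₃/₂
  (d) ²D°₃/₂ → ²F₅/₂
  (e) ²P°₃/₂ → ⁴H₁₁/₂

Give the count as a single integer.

(a) allowed
(b) allowed
(c) allowed
(d) allowed
(e) forbidden (ΔS, ΔL, ΔJ fail)
Total allowed: 4 of 5.

4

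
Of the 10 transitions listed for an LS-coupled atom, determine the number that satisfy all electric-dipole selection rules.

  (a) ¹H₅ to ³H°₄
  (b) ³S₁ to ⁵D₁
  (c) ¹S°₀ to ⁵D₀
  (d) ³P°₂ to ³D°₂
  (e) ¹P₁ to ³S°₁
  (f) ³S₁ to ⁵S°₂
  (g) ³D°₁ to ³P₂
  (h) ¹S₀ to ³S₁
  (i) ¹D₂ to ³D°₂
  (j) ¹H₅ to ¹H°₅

(a) forbidden (ΔS fails)
(b) forbidden (parity, ΔS, ΔL fail)
(c) forbidden (ΔS, ΔL, ΔJ fail)
(d) forbidden (parity fails)
(e) forbidden (ΔS fails)
(f) forbidden (ΔS, ΔL fail)
(g) allowed
(h) forbidden (parity, ΔS, ΔL fail)
(i) forbidden (ΔS fails)
(j) allowed
Total allowed: 2 of 10.

2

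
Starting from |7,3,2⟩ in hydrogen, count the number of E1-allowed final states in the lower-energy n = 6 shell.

5

E1 requires Δl = ±1, so l_f ∈ {2, 4}; with 0 ≤ l_f ≤ n_f−1 = 5, the allowed l_f values are {2, 4}.
For l_f = 2: m_f ∈ {m_i−1, m_i, m_i+1} ∩ [−2, 2] = {1, 2} → 2 states.
For l_f = 4: m_f ∈ {m_i−1, m_i, m_i+1} ∩ [−4, 4] = {1, 2, 3} → 3 states.
Total: 5.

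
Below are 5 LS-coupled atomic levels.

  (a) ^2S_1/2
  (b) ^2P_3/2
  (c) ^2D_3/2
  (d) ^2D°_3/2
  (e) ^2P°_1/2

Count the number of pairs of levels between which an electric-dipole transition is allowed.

(a)–(b): forbidden (parity).
(a)–(c): forbidden (parity, ΔL).
(a)–(d): forbidden (ΔL).
(a)–(e): allowed.
(b)–(c): forbidden (parity).
(b)–(d): allowed.
(b)–(e): allowed.
(c)–(d): allowed.
(c)–(e): allowed.
(d)–(e): forbidden (parity).
Allowed pairs: 5 of 10.

5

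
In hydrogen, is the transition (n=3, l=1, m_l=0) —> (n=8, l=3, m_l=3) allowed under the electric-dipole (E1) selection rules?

Initial l = 1, final l = 3, so Δl = +2. E1 requires Δl = ±1: fails.
Δm_l = 3 − (0) = +3. E1 requires Δm_l = 0, ±1: fails.
The transition is electric-dipole forbidden.

forbidden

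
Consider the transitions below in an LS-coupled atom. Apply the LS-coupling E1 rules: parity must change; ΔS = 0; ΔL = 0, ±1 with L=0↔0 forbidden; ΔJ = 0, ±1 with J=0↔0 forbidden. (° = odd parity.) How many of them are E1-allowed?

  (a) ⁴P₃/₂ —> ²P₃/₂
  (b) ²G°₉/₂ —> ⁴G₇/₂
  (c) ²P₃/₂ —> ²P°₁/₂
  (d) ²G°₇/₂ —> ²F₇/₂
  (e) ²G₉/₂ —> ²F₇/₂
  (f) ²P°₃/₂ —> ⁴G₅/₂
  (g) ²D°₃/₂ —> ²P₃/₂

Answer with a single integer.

(a) forbidden (parity, ΔS fail)
(b) forbidden (ΔS fails)
(c) allowed
(d) allowed
(e) forbidden (parity fails)
(f) forbidden (ΔS, ΔL fail)
(g) allowed
Total allowed: 3 of 7.

3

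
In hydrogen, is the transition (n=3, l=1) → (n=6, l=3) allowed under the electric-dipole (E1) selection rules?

forbidden

Δl = 3 − 1 = +2; the E1 rule Δl = ±1 is ✗.
The transition is electric-dipole forbidden.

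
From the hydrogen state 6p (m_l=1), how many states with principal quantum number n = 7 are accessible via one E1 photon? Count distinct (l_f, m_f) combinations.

4

E1 requires Δl = ±1, so l_f ∈ {0, 2}; with 0 ≤ l_f ≤ n_f−1 = 6, the allowed l_f values are {0, 2}.
For l_f = 0: m_f ∈ {m_i−1, m_i, m_i+1} ∩ [−0, 0] = {0} → 1 state.
For l_f = 2: m_f ∈ {m_i−1, m_i, m_i+1} ∩ [−2, 2] = {0, 1, 2} → 3 states.
Total: 4.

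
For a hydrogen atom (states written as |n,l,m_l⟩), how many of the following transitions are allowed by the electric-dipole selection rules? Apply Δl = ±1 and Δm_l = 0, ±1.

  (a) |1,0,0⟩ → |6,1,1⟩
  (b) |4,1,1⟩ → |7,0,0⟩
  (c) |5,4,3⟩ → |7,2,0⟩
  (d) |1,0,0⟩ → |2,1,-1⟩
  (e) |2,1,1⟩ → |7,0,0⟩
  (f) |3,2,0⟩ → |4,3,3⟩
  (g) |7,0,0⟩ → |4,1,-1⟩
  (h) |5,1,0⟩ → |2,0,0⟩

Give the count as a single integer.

(a) allowed
(b) allowed
(c) forbidden — Δl = -2 (E1 requires Δl = ±1); Δm_l = -3 (E1 requires Δm_l = 0, ±1)
(d) allowed
(e) allowed
(f) forbidden — Δm_l = +3 (E1 requires Δm_l = 0, ±1)
(g) allowed
(h) allowed
Total allowed: 6 of 8.

6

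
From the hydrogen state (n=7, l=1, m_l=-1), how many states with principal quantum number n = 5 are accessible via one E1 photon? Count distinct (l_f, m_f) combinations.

E1 requires Δl = ±1, so l_f ∈ {0, 2}; with 0 ≤ l_f ≤ n_f−1 = 4, the allowed l_f values are {0, 2}.
For l_f = 0: m_f ∈ {m_i−1, m_i, m_i+1} ∩ [−0, 0] = {0} → 1 state.
For l_f = 2: m_f ∈ {m_i−1, m_i, m_i+1} ∩ [−2, 2] = {-2, -1, 0} → 3 states.
Total: 4.

4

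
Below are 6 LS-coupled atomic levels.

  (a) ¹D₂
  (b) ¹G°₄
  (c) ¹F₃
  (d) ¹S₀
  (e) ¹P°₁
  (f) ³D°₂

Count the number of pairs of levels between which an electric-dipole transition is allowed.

(a)–(b): forbidden (ΔL, ΔJ).
(a)–(c): forbidden (parity).
(a)–(d): forbidden (parity, ΔL, ΔJ).
(a)–(e): allowed.
(a)–(f): forbidden (ΔS).
(b)–(c): allowed.
(b)–(d): forbidden (ΔL, ΔJ).
(b)–(e): forbidden (parity, ΔL, ΔJ).
(b)–(f): forbidden (parity, ΔS, ΔL, ΔJ).
(c)–(d): forbidden (parity, ΔL, ΔJ).
(c)–(e): forbidden (ΔL, ΔJ).
(c)–(f): forbidden (ΔS).
(d)–(e): allowed.
(d)–(f): forbidden (ΔS, ΔL, ΔJ).
(e)–(f): forbidden (parity, ΔS).
Allowed pairs: 3 of 15.

3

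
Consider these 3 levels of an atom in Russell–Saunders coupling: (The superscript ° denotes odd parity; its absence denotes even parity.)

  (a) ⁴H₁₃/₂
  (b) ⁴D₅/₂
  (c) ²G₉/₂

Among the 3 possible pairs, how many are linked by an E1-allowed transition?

(a)–(b): forbidden (parity, ΔL, ΔJ).
(a)–(c): forbidden (parity, ΔS, ΔJ).
(b)–(c): forbidden (parity, ΔS, ΔL, ΔJ).
Allowed pairs: 0 of 3.

0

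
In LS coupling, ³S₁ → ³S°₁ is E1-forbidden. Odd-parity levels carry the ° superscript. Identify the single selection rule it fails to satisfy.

Parity must change: even → odd — satisfied.
ΔS = 0: S: 1 → 1 — satisfied.
ΔL = 0, ±1 (not L=0↔0): L: 0 → 0, ΔL = +0 — violated.
ΔJ = 0, ±1 (not J=0↔0): J: 1 → 1, ΔJ = +0 — satisfied.

the L=0 ↔ L=0 exclusion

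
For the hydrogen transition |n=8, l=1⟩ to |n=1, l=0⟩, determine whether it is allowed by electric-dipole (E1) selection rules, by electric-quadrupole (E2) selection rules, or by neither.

Δl = 0 − 1 = -1; l_i + l_f = 1.
E1 (Δl = ±1): satisfied.
E2 (Δl = 0,±2, l_i+l_f ≥ 2): not satisfied.

E1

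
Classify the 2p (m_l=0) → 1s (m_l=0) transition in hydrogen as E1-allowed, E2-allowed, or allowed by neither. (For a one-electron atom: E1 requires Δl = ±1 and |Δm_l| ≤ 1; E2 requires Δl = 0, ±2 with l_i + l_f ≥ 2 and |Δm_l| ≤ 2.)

Δl = 0 − 1 = -1; l_i + l_f = 1.
Δm_l = +0.
E1 (Δl = ±1, |Δm_l| ≤ 1): satisfied.
E2 (Δl = 0,±2, l_i+l_f ≥ 2, |Δm_l| ≤ 2): not satisfied.

E1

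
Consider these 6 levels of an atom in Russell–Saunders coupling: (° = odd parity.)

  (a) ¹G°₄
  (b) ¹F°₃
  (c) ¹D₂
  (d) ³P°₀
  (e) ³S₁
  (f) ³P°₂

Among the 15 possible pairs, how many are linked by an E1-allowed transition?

(a)–(b): forbidden (parity).
(a)–(c): forbidden (ΔL, ΔJ).
(a)–(d): forbidden (parity, ΔS, ΔL, ΔJ).
(a)–(e): forbidden (ΔS, ΔL, ΔJ).
(a)–(f): forbidden (parity, ΔS, ΔL, ΔJ).
(b)–(c): allowed.
(b)–(d): forbidden (parity, ΔS, ΔL, ΔJ).
(b)–(e): forbidden (ΔS, ΔL, ΔJ).
(b)–(f): forbidden (parity, ΔS, ΔL).
(c)–(d): forbidden (ΔS, ΔJ).
(c)–(e): forbidden (parity, ΔS, ΔL).
(c)–(f): forbidden (ΔS).
(d)–(e): allowed.
(d)–(f): forbidden (parity, ΔJ).
(e)–(f): allowed.
Allowed pairs: 3 of 15.

3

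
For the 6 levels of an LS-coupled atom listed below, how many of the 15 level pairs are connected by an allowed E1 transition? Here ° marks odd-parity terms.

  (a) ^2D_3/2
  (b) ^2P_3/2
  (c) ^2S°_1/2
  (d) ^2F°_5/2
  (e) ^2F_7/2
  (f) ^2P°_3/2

(a)–(b): forbidden (parity).
(a)–(c): forbidden (ΔL).
(a)–(d): allowed.
(a)–(e): forbidden (parity, ΔJ).
(a)–(f): allowed.
(b)–(c): allowed.
(b)–(d): forbidden (ΔL).
(b)–(e): forbidden (parity, ΔL, ΔJ).
(b)–(f): allowed.
(c)–(d): forbidden (parity, ΔL, ΔJ).
(c)–(e): forbidden (ΔL, ΔJ).
(c)–(f): forbidden (parity).
(d)–(e): allowed.
(d)–(f): forbidden (parity, ΔL).
(e)–(f): forbidden (ΔL, ΔJ).
Allowed pairs: 5 of 15.

5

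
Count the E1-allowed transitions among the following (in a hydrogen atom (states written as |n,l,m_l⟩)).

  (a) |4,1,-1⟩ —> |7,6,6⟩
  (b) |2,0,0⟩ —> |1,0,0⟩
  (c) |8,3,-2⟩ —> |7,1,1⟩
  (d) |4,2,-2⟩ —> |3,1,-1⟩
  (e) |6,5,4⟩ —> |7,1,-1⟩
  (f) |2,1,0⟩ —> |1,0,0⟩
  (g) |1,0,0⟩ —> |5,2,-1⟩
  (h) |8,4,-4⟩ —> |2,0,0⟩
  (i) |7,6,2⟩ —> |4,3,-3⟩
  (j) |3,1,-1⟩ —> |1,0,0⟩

(a) forbidden — Δl = +5 (E1 requires Δl = ±1); Δm_l = +7 (E1 requires Δm_l = 0, ±1)
(b) forbidden — Δl = +0 (E1 requires Δl = ±1)
(c) forbidden — Δl = -2 (E1 requires Δl = ±1); Δm_l = +3 (E1 requires Δm_l = 0, ±1)
(d) allowed
(e) forbidden — Δl = -4 (E1 requires Δl = ±1); Δm_l = -5 (E1 requires Δm_l = 0, ±1)
(f) allowed
(g) forbidden — Δl = +2 (E1 requires Δl = ±1)
(h) forbidden — Δl = -4 (E1 requires Δl = ±1); Δm_l = +4 (E1 requires Δm_l = 0, ±1)
(i) forbidden — Δl = -3 (E1 requires Δl = ±1); Δm_l = -5 (E1 requires Δm_l = 0, ±1)
(j) allowed
Total allowed: 3 of 10.

3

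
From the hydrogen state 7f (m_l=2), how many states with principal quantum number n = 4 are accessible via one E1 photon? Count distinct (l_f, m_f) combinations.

E1 requires Δl = ±1, so l_f ∈ {2, 4}; with 0 ≤ l_f ≤ n_f−1 = 3, the allowed l_f values are {2}.
For l_f = 2: m_f ∈ {m_i−1, m_i, m_i+1} ∩ [−2, 2] = {1, 2} → 2 states.
Total: 2.

2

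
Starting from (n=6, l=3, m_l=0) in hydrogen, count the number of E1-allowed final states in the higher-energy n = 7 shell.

6

E1 requires Δl = ±1, so l_f ∈ {2, 4}; with 0 ≤ l_f ≤ n_f−1 = 6, the allowed l_f values are {2, 4}.
For l_f = 2: m_f ∈ {m_i−1, m_i, m_i+1} ∩ [−2, 2] = {-1, 0, 1} → 3 states.
For l_f = 4: m_f ∈ {m_i−1, m_i, m_i+1} ∩ [−4, 4] = {-1, 0, 1} → 3 states.
Total: 6.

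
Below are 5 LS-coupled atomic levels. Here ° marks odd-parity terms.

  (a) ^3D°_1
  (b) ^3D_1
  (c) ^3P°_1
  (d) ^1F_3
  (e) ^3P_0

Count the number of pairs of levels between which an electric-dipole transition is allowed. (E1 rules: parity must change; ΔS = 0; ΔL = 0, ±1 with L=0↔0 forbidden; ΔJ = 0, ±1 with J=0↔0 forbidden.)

(a)–(b): allowed.
(a)–(c): forbidden (parity).
(a)–(d): forbidden (ΔS, ΔJ).
(a)–(e): allowed.
(b)–(c): allowed.
(b)–(d): forbidden (parity, ΔS, ΔJ).
(b)–(e): forbidden (parity).
(c)–(d): forbidden (ΔS, ΔL, ΔJ).
(c)–(e): allowed.
(d)–(e): forbidden (parity, ΔS, ΔL, ΔJ).
Allowed pairs: 4 of 10.

4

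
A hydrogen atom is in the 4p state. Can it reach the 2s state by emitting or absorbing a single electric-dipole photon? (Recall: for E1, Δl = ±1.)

l: 1 → 0 (Δl = -1). Δl = ±1 satisfied.
All E1 selection rules are satisfied.

allowed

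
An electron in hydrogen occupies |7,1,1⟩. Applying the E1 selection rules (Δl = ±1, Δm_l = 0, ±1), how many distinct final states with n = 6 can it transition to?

E1 requires Δl = ±1, so l_f ∈ {0, 2}; with 0 ≤ l_f ≤ n_f−1 = 5, the allowed l_f values are {0, 2}.
For l_f = 0: m_f ∈ {m_i−1, m_i, m_i+1} ∩ [−0, 0] = {0} → 1 state.
For l_f = 2: m_f ∈ {m_i−1, m_i, m_i+1} ∩ [−2, 2] = {0, 1, 2} → 3 states.
Total: 4.

4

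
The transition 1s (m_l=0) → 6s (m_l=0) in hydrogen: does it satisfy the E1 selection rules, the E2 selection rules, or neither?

Δl = 0 − 0 = +0; l_i + l_f = 0.
Δm_l = +0.
E1 (Δl = ±1, |Δm_l| ≤ 1): not satisfied.
E2 (Δl = 0,±2, l_i+l_f ≥ 2, |Δm_l| ≤ 2): not satisfied.

neither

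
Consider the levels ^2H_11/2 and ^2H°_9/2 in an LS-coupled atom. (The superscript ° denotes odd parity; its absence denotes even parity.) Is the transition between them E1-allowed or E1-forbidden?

allowed

Initial level: S=1/2, L=5, J=11/2, parity even. Final level: S=1/2, L=5, J=9/2, parity odd.
Parity must change: even → odd — ok.
ΔS = 0: S: 1/2 → 1/2 — ok.
ΔL = 0, ±1 (not L=0↔0): L: 5 → 5, ΔL = +0 — ok.
ΔJ = 0, ±1 (not J=0↔0): J: 11/2 → 9/2, ΔJ = -1 — ok.
All four E1 rules are satisfied.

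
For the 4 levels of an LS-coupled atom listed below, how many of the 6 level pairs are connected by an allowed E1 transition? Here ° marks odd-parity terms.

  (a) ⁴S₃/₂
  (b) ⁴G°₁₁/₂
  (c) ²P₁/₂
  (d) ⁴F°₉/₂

0

(a)–(b): forbidden (ΔL, ΔJ).
(a)–(c): forbidden (parity, ΔS).
(a)–(d): forbidden (ΔL, ΔJ).
(b)–(c): forbidden (ΔS, ΔL, ΔJ).
(b)–(d): forbidden (parity).
(c)–(d): forbidden (ΔS, ΔL, ΔJ).
Allowed pairs: 0 of 6.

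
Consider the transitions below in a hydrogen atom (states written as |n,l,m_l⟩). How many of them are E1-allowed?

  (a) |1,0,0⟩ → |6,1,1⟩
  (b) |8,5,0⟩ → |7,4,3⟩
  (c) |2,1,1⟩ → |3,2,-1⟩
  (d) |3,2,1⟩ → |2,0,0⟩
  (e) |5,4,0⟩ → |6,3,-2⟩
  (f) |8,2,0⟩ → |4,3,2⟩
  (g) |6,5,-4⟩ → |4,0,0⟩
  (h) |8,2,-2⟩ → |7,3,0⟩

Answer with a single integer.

(a) allowed
(b) forbidden — Δm_l = +3 (E1 requires Δm_l = 0, ±1)
(c) forbidden — Δm_l = -2 (E1 requires Δm_l = 0, ±1)
(d) forbidden — Δl = -2 (E1 requires Δl = ±1)
(e) forbidden — Δm_l = -2 (E1 requires Δm_l = 0, ±1)
(f) forbidden — Δm_l = +2 (E1 requires Δm_l = 0, ±1)
(g) forbidden — Δl = -5 (E1 requires Δl = ±1); Δm_l = +4 (E1 requires Δm_l = 0, ±1)
(h) forbidden — Δm_l = +2 (E1 requires Δm_l = 0, ±1)
Total allowed: 1 of 8.

1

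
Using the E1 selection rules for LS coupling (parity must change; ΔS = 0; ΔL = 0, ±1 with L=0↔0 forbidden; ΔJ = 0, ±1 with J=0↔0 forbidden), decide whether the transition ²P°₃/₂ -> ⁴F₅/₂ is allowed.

forbidden

Parity must change: odd → even — ✓.
ΔJ = 0, ±1 (not J=0↔0): J: 3/2 → 5/2, ΔJ = +1 — ✓.
ΔL = 0, ±1 (not L=0↔0): L: 1 → 3, ΔL = +2 — ✗.
ΔS = 0: S: 1/2 → 3/2 — ✗.
Rule(s) violated: ΔS, ΔL.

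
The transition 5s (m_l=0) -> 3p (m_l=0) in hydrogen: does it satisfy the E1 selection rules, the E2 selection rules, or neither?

E1

Δl = 1 − 0 = +1; l_i + l_f = 1.
Δm_l = +0.
E1 (Δl = ±1, |Δm_l| ≤ 1): satisfied.
E2 (Δl = 0,±2, l_i+l_f ≥ 2, |Δm_l| ≤ 2): not satisfied.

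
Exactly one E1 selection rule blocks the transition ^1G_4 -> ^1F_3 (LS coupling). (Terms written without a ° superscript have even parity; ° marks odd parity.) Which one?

parity

Reading off the term symbols: S 0→0, L 4→3, J 4→3, parity even→even.
Parity must change: even → even — violated.
ΔS = 0: S: 0 → 0 — satisfied.
ΔL = 0, ±1 (not L=0↔0): L: 4 → 3, ΔL = -1 — satisfied.
ΔJ = 0, ±1 (not J=0↔0): J: 4 → 3, ΔJ = -1 — satisfied.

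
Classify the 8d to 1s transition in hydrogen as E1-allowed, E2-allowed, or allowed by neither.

E2

Δl = 0 − 2 = -2; l_i + l_f = 2.
E1 (Δl = ±1): not satisfied.
E2 (Δl = 0,±2, l_i+l_f ≥ 2): satisfied.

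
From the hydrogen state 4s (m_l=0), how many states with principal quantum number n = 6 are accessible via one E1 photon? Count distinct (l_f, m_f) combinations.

E1 requires Δl = ±1, so l_f ∈ {-1, 1}; with 0 ≤ l_f ≤ n_f−1 = 5, the allowed l_f values are {1}.
For l_f = 1: m_f ∈ {m_i−1, m_i, m_i+1} ∩ [−1, 1] = {-1, 0, 1} → 3 states.
Total: 3.

3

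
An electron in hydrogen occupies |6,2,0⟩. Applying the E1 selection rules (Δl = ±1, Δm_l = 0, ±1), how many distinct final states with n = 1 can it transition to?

0

E1 requires l_f ∈ {1, 3}, but neither lies in [0, 0], so no final state is reachable.
Total: 0.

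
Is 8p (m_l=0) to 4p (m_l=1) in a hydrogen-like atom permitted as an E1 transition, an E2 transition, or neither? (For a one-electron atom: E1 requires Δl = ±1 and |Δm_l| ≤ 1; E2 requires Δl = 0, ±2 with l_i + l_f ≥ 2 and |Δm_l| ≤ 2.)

E2

Δl = 1 − 1 = +0; l_i + l_f = 2.
Δm_l = +1.
E1 (Δl = ±1, |Δm_l| ≤ 1): not satisfied.
E2 (Δl = 0,±2, l_i+l_f ≥ 2, |Δm_l| ≤ 2): satisfied.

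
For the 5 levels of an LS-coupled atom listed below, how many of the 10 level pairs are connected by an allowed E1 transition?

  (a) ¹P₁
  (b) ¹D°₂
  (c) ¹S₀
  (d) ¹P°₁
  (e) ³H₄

(a)–(b): allowed.
(a)–(c): forbidden (parity).
(a)–(d): allowed.
(a)–(e): forbidden (parity, ΔS, ΔL, ΔJ).
(b)–(c): forbidden (ΔL, ΔJ).
(b)–(d): forbidden (parity).
(b)–(e): forbidden (ΔS, ΔL, ΔJ).
(c)–(d): allowed.
(c)–(e): forbidden (parity, ΔS, ΔL, ΔJ).
(d)–(e): forbidden (ΔS, ΔL, ΔJ).
Allowed pairs: 3 of 10.

3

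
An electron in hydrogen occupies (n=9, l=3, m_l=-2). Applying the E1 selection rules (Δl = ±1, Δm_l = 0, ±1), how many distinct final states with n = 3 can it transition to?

2

E1 requires Δl = ±1, so l_f ∈ {2, 4}; with 0 ≤ l_f ≤ n_f−1 = 2, the allowed l_f values are {2}.
For l_f = 2: m_f ∈ {m_i−1, m_i, m_i+1} ∩ [−2, 2] = {-2, -1} → 2 states.
Total: 2.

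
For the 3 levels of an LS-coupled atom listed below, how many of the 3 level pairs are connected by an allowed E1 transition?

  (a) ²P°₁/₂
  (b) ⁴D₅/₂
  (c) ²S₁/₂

(a)–(b): forbidden (ΔS, ΔJ).
(a)–(c): allowed.
(b)–(c): forbidden (parity, ΔS, ΔL, ΔJ).
Allowed pairs: 1 of 3.

1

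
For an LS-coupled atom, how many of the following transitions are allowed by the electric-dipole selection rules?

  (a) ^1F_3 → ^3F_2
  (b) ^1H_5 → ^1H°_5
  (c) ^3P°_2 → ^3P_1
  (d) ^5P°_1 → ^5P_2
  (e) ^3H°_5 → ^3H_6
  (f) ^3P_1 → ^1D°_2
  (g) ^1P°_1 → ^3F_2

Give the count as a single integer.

(a) forbidden (parity, ΔS fail)
(b) allowed
(c) allowed
(d) allowed
(e) allowed
(f) forbidden (ΔS fails)
(g) forbidden (ΔS, ΔL fail)
Total allowed: 4 of 7.

4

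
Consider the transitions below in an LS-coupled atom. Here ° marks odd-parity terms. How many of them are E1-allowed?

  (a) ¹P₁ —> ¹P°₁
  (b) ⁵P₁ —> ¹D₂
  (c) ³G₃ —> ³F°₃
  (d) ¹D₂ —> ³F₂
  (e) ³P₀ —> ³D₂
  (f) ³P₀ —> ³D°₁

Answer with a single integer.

3

(a) allowed
(b) forbidden (parity, ΔS fail)
(c) allowed
(d) forbidden (parity, ΔS fail)
(e) forbidden (parity, ΔJ fail)
(f) allowed
Total allowed: 3 of 6.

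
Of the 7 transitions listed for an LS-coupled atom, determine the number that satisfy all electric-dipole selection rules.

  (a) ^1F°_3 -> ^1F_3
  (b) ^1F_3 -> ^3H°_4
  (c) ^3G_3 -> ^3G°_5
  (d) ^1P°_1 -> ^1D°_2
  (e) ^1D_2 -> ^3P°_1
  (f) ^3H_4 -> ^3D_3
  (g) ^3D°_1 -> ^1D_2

1

(a) allowed
(b) forbidden (ΔS, ΔL fail)
(c) forbidden (ΔJ fails)
(d) forbidden (parity fails)
(e) forbidden (ΔS fails)
(f) forbidden (parity, ΔL fail)
(g) forbidden (ΔS fails)
Total allowed: 1 of 7.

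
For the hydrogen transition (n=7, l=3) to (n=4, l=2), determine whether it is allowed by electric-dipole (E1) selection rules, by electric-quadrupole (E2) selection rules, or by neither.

Δl = 2 − 3 = -1; l_i + l_f = 5.
E1 (Δl = ±1): satisfied.
E2 (Δl = 0,±2, l_i+l_f ≥ 2): not satisfied.

E1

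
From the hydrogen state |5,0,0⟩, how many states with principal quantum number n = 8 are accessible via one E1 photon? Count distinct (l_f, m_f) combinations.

3

E1 requires Δl = ±1, so l_f ∈ {-1, 1}; with 0 ≤ l_f ≤ n_f−1 = 7, the allowed l_f values are {1}.
For l_f = 1: m_f ∈ {m_i−1, m_i, m_i+1} ∩ [−1, 1] = {-1, 0, 1} → 3 states.
Total: 3.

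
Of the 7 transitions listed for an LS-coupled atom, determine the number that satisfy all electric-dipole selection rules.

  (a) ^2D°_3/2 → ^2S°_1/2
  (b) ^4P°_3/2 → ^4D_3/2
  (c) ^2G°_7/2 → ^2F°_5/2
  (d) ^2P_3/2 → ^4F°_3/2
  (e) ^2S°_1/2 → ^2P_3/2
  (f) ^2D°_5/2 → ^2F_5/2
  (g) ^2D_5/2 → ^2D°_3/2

4

(a) forbidden (parity, ΔL fail)
(b) allowed
(c) forbidden (parity fails)
(d) forbidden (ΔS, ΔL fail)
(e) allowed
(f) allowed
(g) allowed
Total allowed: 4 of 7.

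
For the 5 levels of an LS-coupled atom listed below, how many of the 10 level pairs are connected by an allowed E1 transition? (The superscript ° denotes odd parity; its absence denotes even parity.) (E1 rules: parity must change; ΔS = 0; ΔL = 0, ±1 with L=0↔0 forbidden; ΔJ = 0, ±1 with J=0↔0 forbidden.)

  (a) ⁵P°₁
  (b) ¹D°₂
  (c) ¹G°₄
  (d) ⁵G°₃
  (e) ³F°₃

0

(a)–(b): forbidden (parity, ΔS).
(a)–(c): forbidden (parity, ΔS, ΔL, ΔJ).
(a)–(d): forbidden (parity, ΔL, ΔJ).
(a)–(e): forbidden (parity, ΔS, ΔL, ΔJ).
(b)–(c): forbidden (parity, ΔL, ΔJ).
(b)–(d): forbidden (parity, ΔS, ΔL).
(b)–(e): forbidden (parity, ΔS).
(c)–(d): forbidden (parity, ΔS).
(c)–(e): forbidden (parity, ΔS).
(d)–(e): forbidden (parity, ΔS).
Allowed pairs: 0 of 10.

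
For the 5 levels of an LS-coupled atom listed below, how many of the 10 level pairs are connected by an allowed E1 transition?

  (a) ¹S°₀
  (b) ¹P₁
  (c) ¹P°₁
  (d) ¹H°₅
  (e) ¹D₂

3

(a)–(b): allowed.
(a)–(c): forbidden (parity).
(a)–(d): forbidden (parity, ΔL, ΔJ).
(a)–(e): forbidden (ΔL, ΔJ).
(b)–(c): allowed.
(b)–(d): forbidden (ΔL, ΔJ).
(b)–(e): forbidden (parity).
(c)–(d): forbidden (parity, ΔL, ΔJ).
(c)–(e): allowed.
(d)–(e): forbidden (ΔL, ΔJ).
Allowed pairs: 3 of 10.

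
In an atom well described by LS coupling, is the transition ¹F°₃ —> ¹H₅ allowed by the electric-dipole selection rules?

forbidden

Parity must change: odd → even — satisfied.
ΔS = 0: S: 0 → 0 — satisfied.
ΔL = 0, ±1 (not L=0↔0): L: 3 → 5, ΔL = +2 — violated.
ΔJ = 0, ±1 (not J=0↔0): J: 3 → 5, ΔJ = +2 — violated.
Rule(s) violated: ΔL, ΔJ.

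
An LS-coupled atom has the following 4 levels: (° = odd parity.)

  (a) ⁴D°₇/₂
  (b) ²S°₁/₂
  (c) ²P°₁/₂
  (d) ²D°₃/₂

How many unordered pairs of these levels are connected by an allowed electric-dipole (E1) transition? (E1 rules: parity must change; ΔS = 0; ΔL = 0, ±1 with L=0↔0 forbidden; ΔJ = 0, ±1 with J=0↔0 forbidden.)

(a)–(b): forbidden (parity, ΔS, ΔL, ΔJ).
(a)–(c): forbidden (parity, ΔS, ΔJ).
(a)–(d): forbidden (parity, ΔS, ΔJ).
(b)–(c): forbidden (parity).
(b)–(d): forbidden (parity, ΔL).
(c)–(d): forbidden (parity).
Allowed pairs: 0 of 6.

0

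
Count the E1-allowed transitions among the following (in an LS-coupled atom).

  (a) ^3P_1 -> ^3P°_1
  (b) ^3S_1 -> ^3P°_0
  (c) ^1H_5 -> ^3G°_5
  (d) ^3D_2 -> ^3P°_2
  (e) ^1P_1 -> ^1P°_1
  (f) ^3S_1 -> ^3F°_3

4

(a) allowed
(b) allowed
(c) forbidden (ΔS fails)
(d) allowed
(e) allowed
(f) forbidden (ΔL, ΔJ fail)
Total allowed: 4 of 6.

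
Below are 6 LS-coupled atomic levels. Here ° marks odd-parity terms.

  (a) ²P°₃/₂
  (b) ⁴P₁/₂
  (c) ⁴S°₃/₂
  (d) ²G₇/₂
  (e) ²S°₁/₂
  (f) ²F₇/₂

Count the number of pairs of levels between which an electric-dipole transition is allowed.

1

(a)–(b): forbidden (ΔS).
(a)–(c): forbidden (parity, ΔS).
(a)–(d): forbidden (ΔL, ΔJ).
(a)–(e): forbidden (parity).
(a)–(f): forbidden (ΔL, ΔJ).
(b)–(c): allowed.
(b)–(d): forbidden (parity, ΔS, ΔL, ΔJ).
(b)–(e): forbidden (ΔS).
(b)–(f): forbidden (parity, ΔS, ΔL, ΔJ).
(c)–(d): forbidden (ΔS, ΔL, ΔJ).
(c)–(e): forbidden (parity, ΔS, ΔL).
(c)–(f): forbidden (ΔS, ΔL, ΔJ).
(d)–(e): forbidden (ΔL, ΔJ).
(d)–(f): forbidden (parity).
(e)–(f): forbidden (ΔL, ΔJ).
Allowed pairs: 1 of 15.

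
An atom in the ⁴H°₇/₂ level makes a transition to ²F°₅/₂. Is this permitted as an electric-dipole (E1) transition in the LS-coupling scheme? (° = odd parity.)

forbidden

Reading off the term symbols: S 3/2→1/2, L 5→3, J 7/2→5/2, parity odd→odd.
Parity must change: odd → odd — violated.
ΔJ = 0, ±1 (not J=0↔0): J: 7/2 → 5/2, ΔJ = -1 — satisfied.
ΔS = 0: S: 3/2 → 1/2 — violated.
ΔL = 0, ±1 (not L=0↔0): L: 5 → 3, ΔL = -2 — violated.
Rule(s) violated: parity, ΔS, ΔL.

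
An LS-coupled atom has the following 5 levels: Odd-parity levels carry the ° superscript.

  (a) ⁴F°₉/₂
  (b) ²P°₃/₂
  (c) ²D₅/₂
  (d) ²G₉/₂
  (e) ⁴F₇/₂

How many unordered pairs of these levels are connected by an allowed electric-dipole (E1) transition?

(a)–(b): forbidden (parity, ΔS, ΔL, ΔJ).
(a)–(c): forbidden (ΔS, ΔJ).
(a)–(d): forbidden (ΔS).
(a)–(e): allowed.
(b)–(c): allowed.
(b)–(d): forbidden (ΔL, ΔJ).
(b)–(e): forbidden (ΔS, ΔL, ΔJ).
(c)–(d): forbidden (parity, ΔL, ΔJ).
(c)–(e): forbidden (parity, ΔS).
(d)–(e): forbidden (parity, ΔS).
Allowed pairs: 2 of 10.

2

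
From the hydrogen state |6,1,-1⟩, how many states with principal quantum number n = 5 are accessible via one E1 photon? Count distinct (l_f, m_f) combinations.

E1 requires Δl = ±1, so l_f ∈ {0, 2}; with 0 ≤ l_f ≤ n_f−1 = 4, the allowed l_f values are {0, 2}.
For l_f = 0: m_f ∈ {m_i−1, m_i, m_i+1} ∩ [−0, 0] = {0} → 1 state.
For l_f = 2: m_f ∈ {m_i−1, m_i, m_i+1} ∩ [−2, 2] = {-2, -1, 0} → 3 states.
Total: 4.

4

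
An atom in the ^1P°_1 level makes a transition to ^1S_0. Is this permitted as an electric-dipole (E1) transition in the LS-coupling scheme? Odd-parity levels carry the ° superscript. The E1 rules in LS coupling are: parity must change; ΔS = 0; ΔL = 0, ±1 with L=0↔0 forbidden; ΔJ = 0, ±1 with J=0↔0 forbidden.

Reading off the term symbols: S 0→0, L 1→0, J 1→0, parity odd→even.
Parity must change: odd → even — ✓.
ΔS = 0: S: 0 → 0 — ✓.
ΔL = 0, ±1 (not L=0↔0): L: 1 → 0, ΔL = -1 — ✓.
ΔJ = 0, ±1 (not J=0↔0): J: 1 → 0, ΔJ = -1 — ✓.
All four E1 rules are satisfied.

allowed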